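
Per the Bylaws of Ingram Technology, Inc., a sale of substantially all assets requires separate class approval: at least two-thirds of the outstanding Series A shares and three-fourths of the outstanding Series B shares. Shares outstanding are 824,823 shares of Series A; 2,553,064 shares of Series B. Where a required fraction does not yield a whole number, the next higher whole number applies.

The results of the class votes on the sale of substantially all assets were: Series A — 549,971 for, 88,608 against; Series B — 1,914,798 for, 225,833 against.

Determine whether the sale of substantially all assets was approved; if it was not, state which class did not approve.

Series A: 2/3 of 824823 = 549882; 549,882 required, 549,971 in favor — approved.
Series B: 3/4 of 2553064 = 1914798; 1,914,798 required, 1,914,798 in favor — approved.

Approved — every class gave the required vote.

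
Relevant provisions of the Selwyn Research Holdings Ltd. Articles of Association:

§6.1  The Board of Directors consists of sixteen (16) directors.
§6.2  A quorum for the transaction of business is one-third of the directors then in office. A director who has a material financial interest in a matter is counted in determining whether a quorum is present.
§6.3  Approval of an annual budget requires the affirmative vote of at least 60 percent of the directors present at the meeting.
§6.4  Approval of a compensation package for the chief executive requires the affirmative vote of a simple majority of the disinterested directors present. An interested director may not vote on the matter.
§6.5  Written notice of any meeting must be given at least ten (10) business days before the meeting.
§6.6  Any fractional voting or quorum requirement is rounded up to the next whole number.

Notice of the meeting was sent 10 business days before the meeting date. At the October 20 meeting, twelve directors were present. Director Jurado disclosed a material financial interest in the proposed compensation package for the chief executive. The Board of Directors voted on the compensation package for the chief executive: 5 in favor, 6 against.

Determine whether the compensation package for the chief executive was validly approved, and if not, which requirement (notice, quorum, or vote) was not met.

Notice: 10 business days given; 10 required (10 ≥ 10). Satisfied.
Quorum: 12 present (interested directors count toward quorum); quorum is 6. Satisfied.
Vote: the compensation package for the chief executive requires a majority of the disinterested directors present (12 − 1 = 11). A majority of 11 is 6, so 6 affirmative votes are needed; 5 voted in favor. Not satisfied.

Invalid — vote requirement not satisfied.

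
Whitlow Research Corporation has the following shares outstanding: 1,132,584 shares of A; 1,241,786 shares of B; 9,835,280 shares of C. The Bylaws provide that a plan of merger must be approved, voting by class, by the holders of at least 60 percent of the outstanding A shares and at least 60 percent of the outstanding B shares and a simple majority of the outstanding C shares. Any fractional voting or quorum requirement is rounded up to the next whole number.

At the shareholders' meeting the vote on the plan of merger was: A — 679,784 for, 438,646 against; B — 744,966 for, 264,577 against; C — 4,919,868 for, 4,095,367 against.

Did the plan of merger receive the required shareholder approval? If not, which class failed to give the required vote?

Not approved — the B shares did not give the required vote.

A: 3/5 of 1132584 = 679550.40, rounded up to 679551; 679,551 required, 679,784 in favor — approved.
B: 3/5 of 1241786 = 745071.60, rounded up to 745072; 745,072 required, 744,966 in favor — not approved.
C: a majority of 9835280 is 4917641; 4,917,641 required, 4,919,868 in favor — approved.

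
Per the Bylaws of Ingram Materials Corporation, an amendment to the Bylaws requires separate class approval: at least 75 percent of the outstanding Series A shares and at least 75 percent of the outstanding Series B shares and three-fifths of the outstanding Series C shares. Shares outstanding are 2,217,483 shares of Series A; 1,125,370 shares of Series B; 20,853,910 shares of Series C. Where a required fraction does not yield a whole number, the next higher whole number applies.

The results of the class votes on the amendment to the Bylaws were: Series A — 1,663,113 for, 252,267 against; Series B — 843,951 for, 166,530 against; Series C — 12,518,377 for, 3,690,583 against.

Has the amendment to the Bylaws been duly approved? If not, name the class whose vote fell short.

Not approved — the Series B shares did not give the required vote.

Series A: 3/4 of 2217483 = 1663112.25, rounded up to 1663113; 1,663,113 required, 1,663,113 in favor — approved.
Series B: 3/4 of 1125370 = 844027.50, rounded up to 844028; 844,028 required, 843,951 in favor — not approved.
Series C: 3/5 of 20853910 = 12512346; 12,512,346 required, 12,518,377 in favor — approved.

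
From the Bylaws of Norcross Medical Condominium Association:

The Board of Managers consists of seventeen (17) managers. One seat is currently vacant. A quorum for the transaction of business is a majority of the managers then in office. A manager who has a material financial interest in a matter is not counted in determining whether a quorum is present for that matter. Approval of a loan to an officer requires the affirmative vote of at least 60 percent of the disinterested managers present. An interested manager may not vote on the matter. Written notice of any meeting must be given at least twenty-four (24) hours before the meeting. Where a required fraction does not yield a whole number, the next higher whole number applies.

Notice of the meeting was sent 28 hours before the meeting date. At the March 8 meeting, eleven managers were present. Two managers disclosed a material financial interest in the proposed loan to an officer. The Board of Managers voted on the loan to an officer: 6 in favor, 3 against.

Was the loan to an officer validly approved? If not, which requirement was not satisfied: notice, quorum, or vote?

Valid — all requirements satisfied.

Notice: 28 hours given; 24 required (28 ≥ 24). Satisfied.
Quorum: 11 present, but the 2 interested managers do not count, leaving 9. Quorum is 9. Satisfied.
Vote: the loan to an officer requires three-fifths of the disinterested managers present (11 − 2 = 9). 3/5 of 9 = 5.40, rounded up to 6, so 6 affirmative votes are needed; 6 voted in favor. Satisfied.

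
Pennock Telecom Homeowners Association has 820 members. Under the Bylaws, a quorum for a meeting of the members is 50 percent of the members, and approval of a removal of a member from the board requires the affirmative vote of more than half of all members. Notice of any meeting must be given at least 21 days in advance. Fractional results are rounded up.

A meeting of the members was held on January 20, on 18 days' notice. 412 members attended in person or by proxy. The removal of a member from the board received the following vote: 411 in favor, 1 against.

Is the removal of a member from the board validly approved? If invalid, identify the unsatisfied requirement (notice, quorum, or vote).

Notice: 18 days given; 21 required. Not satisfied.
Quorum: 50% of 820 = 410; 412 present. Satisfied.
Vote: requires a majority of all members (820); a majority of 820 is 411, so 411 needed; 411 in favor. Satisfied.

Invalid — notice requirement not satisfied.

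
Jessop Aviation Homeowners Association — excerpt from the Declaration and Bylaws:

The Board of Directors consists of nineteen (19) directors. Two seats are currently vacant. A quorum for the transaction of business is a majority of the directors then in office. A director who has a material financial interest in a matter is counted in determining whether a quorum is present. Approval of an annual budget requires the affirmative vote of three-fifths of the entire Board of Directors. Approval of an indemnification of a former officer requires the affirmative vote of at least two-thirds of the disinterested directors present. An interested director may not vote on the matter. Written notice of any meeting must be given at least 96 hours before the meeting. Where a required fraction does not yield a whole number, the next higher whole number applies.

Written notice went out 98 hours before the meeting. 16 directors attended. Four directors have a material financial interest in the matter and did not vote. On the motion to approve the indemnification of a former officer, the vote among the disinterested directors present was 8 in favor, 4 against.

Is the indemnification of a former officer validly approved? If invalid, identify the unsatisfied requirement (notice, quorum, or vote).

Valid — all requirements satisfied.

Notice: 98 hours given; 96 required (98 ≥ 96). Satisfied.
Quorum: 16 present (interested directors count toward quorum); quorum is 9. Satisfied.
Vote: the indemnification of a former officer requires two-thirds of the disinterested directors present (16 − 4 = 12). 2/3 of 12 = 8, so 8 affirmative votes are needed; 8 voted in favor. Satisfied.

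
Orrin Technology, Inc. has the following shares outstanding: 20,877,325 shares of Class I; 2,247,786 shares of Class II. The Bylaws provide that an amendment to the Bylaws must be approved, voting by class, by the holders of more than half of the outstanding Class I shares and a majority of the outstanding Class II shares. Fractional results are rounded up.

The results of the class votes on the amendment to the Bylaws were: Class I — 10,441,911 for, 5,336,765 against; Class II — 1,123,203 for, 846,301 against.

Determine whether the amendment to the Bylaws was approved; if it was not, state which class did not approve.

Not approved — the Class II shares did not give the required vote.

Class I: a majority of 20877325 is 10438663; 10,438,663 required, 10,441,911 in favor — approved.
Class II: a majority of 2247786 is 1123894; 1,123,894 required, 1,123,203 in favor — not approved.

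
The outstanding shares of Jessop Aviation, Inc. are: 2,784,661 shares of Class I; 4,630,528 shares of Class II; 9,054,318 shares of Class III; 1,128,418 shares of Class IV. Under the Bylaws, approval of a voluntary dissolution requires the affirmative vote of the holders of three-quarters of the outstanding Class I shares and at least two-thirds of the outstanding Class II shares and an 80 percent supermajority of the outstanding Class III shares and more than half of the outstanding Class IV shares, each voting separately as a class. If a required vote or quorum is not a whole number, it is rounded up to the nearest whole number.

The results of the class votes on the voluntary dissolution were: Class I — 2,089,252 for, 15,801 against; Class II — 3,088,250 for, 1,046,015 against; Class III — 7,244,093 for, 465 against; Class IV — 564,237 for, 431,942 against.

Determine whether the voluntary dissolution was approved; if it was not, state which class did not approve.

Class I: 3/4 of 2784661 = 2088495.75, rounded up to 2088496; 2,088,496 required, 2,089,252 in favor — approved.
Class II: 2/3 of 4630528 = 3087018.67, rounded up to 3087019; 3,087,019 required, 3,088,250 in favor — approved.
Class III: 4/5 of 9054318 = 7243454.40, rounded up to 7243455; 7,243,455 required, 7,244,093 in favor — approved.
Class IV: a majority of 1128418 is 564210; 564,210 required, 564,237 in favor — approved.

Approved — every class gave the required vote.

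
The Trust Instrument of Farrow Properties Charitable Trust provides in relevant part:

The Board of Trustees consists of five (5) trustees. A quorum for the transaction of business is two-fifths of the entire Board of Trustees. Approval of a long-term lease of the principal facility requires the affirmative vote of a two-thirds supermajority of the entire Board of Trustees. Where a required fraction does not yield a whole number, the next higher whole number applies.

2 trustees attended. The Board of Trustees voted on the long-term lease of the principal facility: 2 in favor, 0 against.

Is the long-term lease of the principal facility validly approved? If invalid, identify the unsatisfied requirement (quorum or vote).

Invalid — vote requirement not satisfied.

Quorum: 2 present; quorum is 2. Satisfied.
Vote: the long-term lease of the principal facility requires two-thirds of the entire Board of Trustees (5). 2/3 of 5 = 3.33, rounded up to 4, so 4 affirmative votes are needed; 2 voted in favor. Not satisfied.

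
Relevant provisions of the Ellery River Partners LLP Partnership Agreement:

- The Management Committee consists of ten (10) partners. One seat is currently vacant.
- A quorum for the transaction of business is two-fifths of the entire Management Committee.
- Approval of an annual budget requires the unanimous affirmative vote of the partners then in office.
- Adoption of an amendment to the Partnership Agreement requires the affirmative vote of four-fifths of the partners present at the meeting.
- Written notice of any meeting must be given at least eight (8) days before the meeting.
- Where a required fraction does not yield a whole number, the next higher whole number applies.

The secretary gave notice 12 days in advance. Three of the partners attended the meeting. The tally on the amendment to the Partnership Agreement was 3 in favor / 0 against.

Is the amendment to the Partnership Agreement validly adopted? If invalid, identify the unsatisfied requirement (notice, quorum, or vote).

Notice: 12 days given; 8 required (12 ≥ 8). Satisfied.
Quorum: 3 present; quorum is 4. Not satisfied.
Vote: the amendment to the Partnership Agreement requires four-fifths of the partners present (3). 4/5 of 3 = 2.40, rounded up to 3, so 3 affirmative votes are needed; 3 voted in favor. Satisfied. (Moot — without a quorum no business can be validly transacted.)

Invalid — quorum requirement not satisfied.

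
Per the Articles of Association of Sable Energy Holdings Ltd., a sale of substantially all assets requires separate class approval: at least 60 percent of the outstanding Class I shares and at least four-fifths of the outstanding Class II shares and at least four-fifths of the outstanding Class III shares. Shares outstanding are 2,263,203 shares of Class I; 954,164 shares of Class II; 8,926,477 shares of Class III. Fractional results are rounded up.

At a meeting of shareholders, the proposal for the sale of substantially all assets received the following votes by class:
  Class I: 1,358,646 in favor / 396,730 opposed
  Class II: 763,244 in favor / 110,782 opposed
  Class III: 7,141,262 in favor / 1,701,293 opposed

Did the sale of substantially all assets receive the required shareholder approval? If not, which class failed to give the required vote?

Not approved — the Class II shares did not give the required vote.

Class I: 3/5 of 2263203 = 1357921.80, rounded up to 1357922; 1,357,922 required, 1,358,646 in favor — approved.
Class II: 4/5 of 954164 = 763331.20, rounded up to 763332; 763,332 required, 763,244 in favor — not approved.
Class III: 4/5 of 8926477 = 7141181.60, rounded up to 7141182; 7,141,182 required, 7,141,262 in favor — approved.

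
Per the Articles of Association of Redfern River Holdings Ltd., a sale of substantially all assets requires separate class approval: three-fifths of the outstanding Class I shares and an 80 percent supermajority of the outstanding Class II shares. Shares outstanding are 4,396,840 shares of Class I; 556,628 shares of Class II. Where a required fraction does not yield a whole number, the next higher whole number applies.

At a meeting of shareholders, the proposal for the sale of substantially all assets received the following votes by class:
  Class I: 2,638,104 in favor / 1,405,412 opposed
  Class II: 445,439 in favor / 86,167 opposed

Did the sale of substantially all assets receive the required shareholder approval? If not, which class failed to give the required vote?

Approved — every class gave the required vote.

Class I: 3/5 of 4396840 = 2638104; 2,638,104 required, 2,638,104 in favor — approved.
Class II: 4/5 of 556628 = 445302.40, rounded up to 445303; 445,303 required, 445,439 in favor — approved.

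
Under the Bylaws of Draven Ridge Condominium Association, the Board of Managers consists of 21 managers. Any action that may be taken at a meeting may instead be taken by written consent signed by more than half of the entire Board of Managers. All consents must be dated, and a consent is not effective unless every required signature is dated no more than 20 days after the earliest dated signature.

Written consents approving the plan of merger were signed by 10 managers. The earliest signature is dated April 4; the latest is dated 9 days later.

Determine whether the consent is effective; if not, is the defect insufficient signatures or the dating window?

Not effective — insufficient signatures.

Signatures required: more than half of 21 — a majority of 21 is 11, so 11 needed; 10 signed. Insufficient.
Dating window: the latest signature is 9 days after the earliest; the limit is 20 days. Within the window.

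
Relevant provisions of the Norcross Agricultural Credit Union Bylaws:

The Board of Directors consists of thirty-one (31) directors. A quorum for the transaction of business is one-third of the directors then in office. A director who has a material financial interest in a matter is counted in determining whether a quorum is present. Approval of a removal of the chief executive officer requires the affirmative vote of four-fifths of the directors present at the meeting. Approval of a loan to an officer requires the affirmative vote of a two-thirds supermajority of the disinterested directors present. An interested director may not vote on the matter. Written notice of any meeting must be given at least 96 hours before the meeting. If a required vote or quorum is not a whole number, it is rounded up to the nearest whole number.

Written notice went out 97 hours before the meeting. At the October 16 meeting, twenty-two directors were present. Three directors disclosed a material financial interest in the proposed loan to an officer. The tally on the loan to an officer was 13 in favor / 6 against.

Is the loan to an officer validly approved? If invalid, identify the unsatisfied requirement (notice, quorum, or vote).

Valid — all requirements satisfied.

Notice: 97 hours given; 96 required (97 ≥ 96). Satisfied.
Quorum: 22 present (interested directors count toward quorum); quorum is 11. Satisfied.
Vote: the loan to an officer requires two-thirds of the disinterested directors present (22 − 3 = 19). 2/3 of 19 = 12.67, rounded up to 13, so 13 affirmative votes are needed; 13 voted in favor. Satisfied.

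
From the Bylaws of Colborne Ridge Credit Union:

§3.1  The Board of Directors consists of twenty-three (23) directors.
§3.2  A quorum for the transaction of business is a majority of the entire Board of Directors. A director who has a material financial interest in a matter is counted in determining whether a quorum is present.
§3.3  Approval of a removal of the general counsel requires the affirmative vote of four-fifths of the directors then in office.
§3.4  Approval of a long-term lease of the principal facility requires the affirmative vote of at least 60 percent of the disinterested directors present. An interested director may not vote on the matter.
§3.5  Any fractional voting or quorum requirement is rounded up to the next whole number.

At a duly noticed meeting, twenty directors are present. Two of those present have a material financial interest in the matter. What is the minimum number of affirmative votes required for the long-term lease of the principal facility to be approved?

The long-term lease of the principal facility requires three-fifths of the disinterested directors present (20 − 2 = 18).
3/5 of 18 = 10.80, rounded up to 11.

11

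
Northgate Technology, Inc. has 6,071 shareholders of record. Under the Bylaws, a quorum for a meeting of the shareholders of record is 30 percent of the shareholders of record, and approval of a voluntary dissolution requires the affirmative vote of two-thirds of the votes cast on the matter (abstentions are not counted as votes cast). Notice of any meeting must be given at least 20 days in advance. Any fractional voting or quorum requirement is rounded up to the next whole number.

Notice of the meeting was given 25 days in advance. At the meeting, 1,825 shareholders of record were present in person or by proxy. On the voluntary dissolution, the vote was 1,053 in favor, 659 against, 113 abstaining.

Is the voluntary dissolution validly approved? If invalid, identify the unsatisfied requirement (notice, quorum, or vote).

Invalid — vote requirement not satisfied.

Notice: 25 days given; 20 required. Satisfied.
Quorum: 30% of 6,071 = 1,821.30, rounded up to 1,822; 1,825 present. Satisfied.
Vote: requires two-thirds of the votes cast (1,825 − 113 abstaining = 1,712); 2/3 of 1712 = 1141.33, rounded up to 1142, so 1,142 needed; 1,053 in favor. Not satisfied.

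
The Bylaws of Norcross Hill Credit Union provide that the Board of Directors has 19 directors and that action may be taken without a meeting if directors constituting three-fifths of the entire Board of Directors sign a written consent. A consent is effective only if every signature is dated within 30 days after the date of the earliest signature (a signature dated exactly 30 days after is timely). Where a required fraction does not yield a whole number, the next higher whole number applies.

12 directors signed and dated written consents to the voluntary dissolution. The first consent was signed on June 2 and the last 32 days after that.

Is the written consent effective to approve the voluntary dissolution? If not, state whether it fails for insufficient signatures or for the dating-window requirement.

Not effective — dating-window requirement not satisfied.

Signatures required: three-fifths of 19 — 3/5 of 19 = 11.40, rounded up to 12, so 12 needed; 12 signed. Sufficient.
Dating window: the latest signature is 32 days after the earliest; the limit is 30 days. Outside the window.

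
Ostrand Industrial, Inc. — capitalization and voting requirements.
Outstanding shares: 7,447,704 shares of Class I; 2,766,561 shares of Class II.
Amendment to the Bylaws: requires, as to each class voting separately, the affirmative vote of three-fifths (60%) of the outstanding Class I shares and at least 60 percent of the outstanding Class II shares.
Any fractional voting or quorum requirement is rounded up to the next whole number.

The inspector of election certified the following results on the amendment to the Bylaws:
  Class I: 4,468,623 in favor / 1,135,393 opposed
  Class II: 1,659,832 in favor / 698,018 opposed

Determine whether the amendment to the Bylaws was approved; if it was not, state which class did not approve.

Not approved — the Class II shares did not give the required vote.

Class I: 3/5 of 7447704 = 4468622.40, rounded up to 4468623; 4,468,623 required, 4,468,623 in favor — approved.
Class II: 3/5 of 2766561 = 1659936.60, rounded up to 1659937; 1,659,937 required, 1,659,832 in favor — not approved.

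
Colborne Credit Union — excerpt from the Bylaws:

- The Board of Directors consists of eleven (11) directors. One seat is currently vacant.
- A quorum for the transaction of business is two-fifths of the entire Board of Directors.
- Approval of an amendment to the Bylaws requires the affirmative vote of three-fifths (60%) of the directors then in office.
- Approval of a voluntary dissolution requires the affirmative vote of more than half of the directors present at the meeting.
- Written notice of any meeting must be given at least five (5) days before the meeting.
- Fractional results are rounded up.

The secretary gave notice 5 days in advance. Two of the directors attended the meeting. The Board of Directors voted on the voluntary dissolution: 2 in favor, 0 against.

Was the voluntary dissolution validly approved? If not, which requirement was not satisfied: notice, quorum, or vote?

Invalid — quorum requirement not satisfied.

Notice: 5 days given; 5 required (5 ≥ 5). Satisfied.
Quorum: 2 present; quorum is 5. Not satisfied.
Vote: the voluntary dissolution requires a majority of the directors present (2). A majority of 2 is 2, so 2 affirmative votes are needed; 2 voted in favor. Satisfied. (Moot — without a quorum no business can be validly transacted.)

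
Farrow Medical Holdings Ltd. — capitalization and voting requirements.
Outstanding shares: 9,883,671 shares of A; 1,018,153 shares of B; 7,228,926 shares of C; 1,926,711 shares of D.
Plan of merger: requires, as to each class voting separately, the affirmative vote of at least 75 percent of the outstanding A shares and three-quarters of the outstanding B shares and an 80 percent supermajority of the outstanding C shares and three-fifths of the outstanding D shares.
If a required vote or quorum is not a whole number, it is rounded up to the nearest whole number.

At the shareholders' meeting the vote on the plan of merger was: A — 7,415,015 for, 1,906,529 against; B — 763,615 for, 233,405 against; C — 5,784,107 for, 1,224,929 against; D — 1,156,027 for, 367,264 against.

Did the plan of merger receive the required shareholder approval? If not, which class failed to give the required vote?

Approved — every class gave the required vote.

A: 3/4 of 9883671 = 7412753.25, rounded up to 7412754; 7,412,754 required, 7,415,015 in favor — approved.
B: 3/4 of 1018153 = 763614.75, rounded up to 763615; 763,615 required, 763,615 in favor — approved.
C: 4/5 of 7228926 = 5783140.80, rounded up to 5783141; 5,783,141 required, 5,784,107 in favor — approved.
D: 3/5 of 1926711 = 1156026.60, rounded up to 1156027; 1,156,027 required, 1,156,027 in favor — approved.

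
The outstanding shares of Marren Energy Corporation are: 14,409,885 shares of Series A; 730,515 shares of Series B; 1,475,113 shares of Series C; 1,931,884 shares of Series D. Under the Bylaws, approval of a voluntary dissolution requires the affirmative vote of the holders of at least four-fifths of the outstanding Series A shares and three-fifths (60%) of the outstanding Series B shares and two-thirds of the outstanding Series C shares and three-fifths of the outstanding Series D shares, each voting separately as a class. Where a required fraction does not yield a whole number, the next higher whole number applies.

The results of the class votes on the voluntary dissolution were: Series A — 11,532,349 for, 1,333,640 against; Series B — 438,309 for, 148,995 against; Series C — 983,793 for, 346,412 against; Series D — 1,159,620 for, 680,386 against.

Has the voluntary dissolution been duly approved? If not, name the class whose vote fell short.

Approved — every class gave the required vote.

Series A: 4/5 of 14409885 = 11527908; 11,527,908 required, 11,532,349 in favor — approved.
Series B: 3/5 of 730515 = 438309; 438,309 required, 438,309 in favor — approved.
Series C: 2/3 of 1475113 = 983408.67, rounded up to 983409; 983,409 required, 983,793 in favor — approved.
Series D: 3/5 of 1931884 = 1159130.40, rounded up to 1159131; 1,159,131 required, 1,159,620 in favor — approved.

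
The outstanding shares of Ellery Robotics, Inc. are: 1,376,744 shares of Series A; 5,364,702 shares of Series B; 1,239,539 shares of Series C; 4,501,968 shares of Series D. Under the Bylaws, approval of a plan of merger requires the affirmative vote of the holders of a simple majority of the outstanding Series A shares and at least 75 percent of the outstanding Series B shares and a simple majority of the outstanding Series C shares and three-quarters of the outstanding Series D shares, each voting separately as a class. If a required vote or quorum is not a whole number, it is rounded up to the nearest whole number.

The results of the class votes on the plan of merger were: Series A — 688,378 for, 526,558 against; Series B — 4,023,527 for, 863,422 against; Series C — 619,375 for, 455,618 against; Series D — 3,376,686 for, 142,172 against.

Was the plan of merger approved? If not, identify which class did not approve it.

Series A: a majority of 1376744 is 688373; 688,373 required, 688,378 in favor — approved.
Series B: 3/4 of 5364702 = 4023526.50, rounded up to 4023527; 4,023,527 required, 4,023,527 in favor — approved.
Series C: a majority of 1239539 is 619770; 619,770 required, 619,375 in favor — not approved.
Series D: 3/4 of 4501968 = 3376476; 3,376,476 required, 3,376,686 in favor — approved.

Not approved — the Series C shares did not give the required vote.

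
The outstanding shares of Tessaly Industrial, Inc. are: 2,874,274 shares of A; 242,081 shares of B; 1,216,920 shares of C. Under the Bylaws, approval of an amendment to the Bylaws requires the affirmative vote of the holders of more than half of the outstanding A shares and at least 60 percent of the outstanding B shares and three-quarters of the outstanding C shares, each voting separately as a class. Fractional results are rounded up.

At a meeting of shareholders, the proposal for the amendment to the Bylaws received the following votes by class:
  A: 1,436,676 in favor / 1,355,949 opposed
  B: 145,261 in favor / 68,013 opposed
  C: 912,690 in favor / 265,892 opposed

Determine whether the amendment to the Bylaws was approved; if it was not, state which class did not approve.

Not approved — the A shares did not give the required vote.

A: a majority of 2874274 is 1437138; 1,437,138 required, 1,436,676 in favor — not approved.
B: 3/5 of 242081 = 145248.60, rounded up to 145249; 145,249 required, 145,261 in favor — approved.
C: 3/4 of 1216920 = 912690; 912,690 required, 912,690 in favor — approved.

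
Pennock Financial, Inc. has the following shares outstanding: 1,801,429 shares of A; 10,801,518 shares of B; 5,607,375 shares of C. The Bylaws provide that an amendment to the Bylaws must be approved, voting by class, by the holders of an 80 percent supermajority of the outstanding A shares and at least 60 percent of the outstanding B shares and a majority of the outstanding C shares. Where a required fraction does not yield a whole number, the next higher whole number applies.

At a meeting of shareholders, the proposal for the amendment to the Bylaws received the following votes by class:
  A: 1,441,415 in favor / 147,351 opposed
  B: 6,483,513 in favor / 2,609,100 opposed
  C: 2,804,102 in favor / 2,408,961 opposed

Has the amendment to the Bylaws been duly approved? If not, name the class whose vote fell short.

A: 4/5 of 1801429 = 1441143.20, rounded up to 1441144; 1,441,144 required, 1,441,415 in favor — approved.
B: 3/5 of 10801518 = 6480910.80, rounded up to 6480911; 6,480,911 required, 6,483,513 in favor — approved.
C: a majority of 5607375 is 2803688; 2,803,688 required, 2,804,102 in favor — approved.

Approved — every class gave the required vote.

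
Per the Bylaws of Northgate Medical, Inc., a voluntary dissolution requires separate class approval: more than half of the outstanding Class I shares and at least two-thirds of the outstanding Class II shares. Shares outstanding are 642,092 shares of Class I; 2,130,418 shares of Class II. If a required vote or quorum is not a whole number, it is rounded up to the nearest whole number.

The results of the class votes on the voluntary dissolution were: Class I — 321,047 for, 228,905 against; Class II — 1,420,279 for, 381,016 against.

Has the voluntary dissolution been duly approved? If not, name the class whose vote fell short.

Approved — every class gave the required vote.

Class I: a majority of 642092 is 321047; 321,047 required, 321,047 in favor — approved.
Class II: 2/3 of 2130418 = 1420278.67, rounded up to 1420279; 1,420,279 required, 1,420,279 in favor — approved.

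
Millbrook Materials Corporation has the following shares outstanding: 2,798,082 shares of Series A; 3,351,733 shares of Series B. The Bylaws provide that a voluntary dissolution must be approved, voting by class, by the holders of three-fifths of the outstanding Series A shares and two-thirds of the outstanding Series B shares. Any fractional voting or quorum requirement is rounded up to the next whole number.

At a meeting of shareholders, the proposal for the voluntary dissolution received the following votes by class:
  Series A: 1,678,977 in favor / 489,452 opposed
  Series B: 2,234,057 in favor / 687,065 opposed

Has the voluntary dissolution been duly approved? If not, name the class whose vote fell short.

Not approved — the Series B shares did not give the required vote.

Series A: 3/5 of 2798082 = 1678849.20, rounded up to 1678850; 1,678,850 required, 1,678,977 in favor — approved.
Series B: 2/3 of 3351733 = 2234488.67, rounded up to 2234489; 2,234,489 required, 2,234,057 in favor — not approved.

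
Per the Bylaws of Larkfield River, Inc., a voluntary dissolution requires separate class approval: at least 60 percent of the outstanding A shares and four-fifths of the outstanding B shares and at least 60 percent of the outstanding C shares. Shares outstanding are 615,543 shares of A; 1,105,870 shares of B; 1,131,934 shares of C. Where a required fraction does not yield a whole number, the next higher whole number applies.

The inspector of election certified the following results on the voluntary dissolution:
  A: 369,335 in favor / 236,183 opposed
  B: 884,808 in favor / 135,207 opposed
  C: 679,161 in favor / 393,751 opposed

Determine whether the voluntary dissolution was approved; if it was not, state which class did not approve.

Approved — every class gave the required vote.

A: 3/5 of 615543 = 369325.80, rounded up to 369326; 369,326 required, 369,335 in favor — approved.
B: 4/5 of 1105870 = 884696; 884,696 required, 884,808 in favor — approved.
C: 3/5 of 1131934 = 679160.40, rounded up to 679161; 679,161 required, 679,161 in favor — approved.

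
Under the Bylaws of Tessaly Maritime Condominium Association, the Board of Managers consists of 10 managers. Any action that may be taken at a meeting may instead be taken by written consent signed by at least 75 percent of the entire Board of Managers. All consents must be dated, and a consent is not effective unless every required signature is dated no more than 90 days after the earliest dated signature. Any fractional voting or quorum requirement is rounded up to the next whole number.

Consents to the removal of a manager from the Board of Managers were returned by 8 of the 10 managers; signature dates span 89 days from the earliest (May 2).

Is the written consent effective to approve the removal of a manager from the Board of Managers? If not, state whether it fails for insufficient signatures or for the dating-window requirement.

Signatures required: at least 75 percent of 10 — 3/4 of 10 = 7.50, rounded up to 8, so 8 needed; 8 signed. Sufficient.
Dating window: the latest signature is 89 days after the earliest; the limit is 90 days. Within the window.

Effective — both the signature and dating-window requirements are satisfied.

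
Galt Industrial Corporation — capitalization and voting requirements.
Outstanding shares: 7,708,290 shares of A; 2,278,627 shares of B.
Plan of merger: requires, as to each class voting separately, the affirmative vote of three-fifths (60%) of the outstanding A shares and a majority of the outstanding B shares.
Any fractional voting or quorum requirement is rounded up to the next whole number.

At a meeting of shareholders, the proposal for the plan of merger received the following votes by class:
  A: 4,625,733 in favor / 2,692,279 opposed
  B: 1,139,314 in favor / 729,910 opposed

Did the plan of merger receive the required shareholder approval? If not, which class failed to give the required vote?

Approved — every class gave the required vote.

A: 3/5 of 7708290 = 4624974; 4,624,974 required, 4,625,733 in favor — approved.
B: a majority of 2278627 is 1139314; 1,139,314 required, 1,139,314 in favor — approved.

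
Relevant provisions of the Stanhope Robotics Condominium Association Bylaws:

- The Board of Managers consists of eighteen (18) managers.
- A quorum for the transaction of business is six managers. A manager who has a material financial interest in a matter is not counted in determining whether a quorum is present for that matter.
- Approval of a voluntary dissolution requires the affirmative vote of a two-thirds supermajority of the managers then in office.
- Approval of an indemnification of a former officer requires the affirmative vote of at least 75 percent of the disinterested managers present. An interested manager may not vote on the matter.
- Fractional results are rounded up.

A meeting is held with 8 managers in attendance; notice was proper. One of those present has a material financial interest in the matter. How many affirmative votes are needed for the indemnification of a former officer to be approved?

The indemnification of a former officer requires three-fourths of the disinterested managers present (8 − 1 = 7).
3/4 of 7 = 5.25, rounded up to 6.

6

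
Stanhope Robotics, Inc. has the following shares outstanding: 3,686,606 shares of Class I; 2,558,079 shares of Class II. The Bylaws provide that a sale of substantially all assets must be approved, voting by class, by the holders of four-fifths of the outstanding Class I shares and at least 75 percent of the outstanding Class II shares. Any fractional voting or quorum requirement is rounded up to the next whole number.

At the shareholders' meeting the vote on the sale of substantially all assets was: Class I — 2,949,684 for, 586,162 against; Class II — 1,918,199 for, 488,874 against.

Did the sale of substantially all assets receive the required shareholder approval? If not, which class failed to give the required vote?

Class I: 4/5 of 3686606 = 2949284.80, rounded up to 2949285; 2,949,285 required, 2,949,684 in favor — approved.
Class II: 3/4 of 2558079 = 1918559.25, rounded up to 1918560; 1,918,560 required, 1,918,199 in favor — not approved.

Not approved — the Class II shares did not give the required vote.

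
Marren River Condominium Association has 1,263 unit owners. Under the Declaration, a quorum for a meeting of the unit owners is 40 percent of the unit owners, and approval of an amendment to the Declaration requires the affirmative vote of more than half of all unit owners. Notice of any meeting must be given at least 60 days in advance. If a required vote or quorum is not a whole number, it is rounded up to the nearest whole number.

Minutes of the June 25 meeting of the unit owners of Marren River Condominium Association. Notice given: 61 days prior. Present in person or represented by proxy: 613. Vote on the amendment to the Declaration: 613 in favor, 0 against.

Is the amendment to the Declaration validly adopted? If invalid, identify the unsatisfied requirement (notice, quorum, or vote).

Notice: 61 days given; 60 required. Satisfied.
Quorum: 40% of 1,263 = 505.20, rounded up to 506; 613 present. Satisfied.
Vote: requires a majority of all unit owners (1,263); a majority of 1263 is 632, so 632 needed; 613 in favor. Not satisfied.

Invalid — vote requirement not satisfied.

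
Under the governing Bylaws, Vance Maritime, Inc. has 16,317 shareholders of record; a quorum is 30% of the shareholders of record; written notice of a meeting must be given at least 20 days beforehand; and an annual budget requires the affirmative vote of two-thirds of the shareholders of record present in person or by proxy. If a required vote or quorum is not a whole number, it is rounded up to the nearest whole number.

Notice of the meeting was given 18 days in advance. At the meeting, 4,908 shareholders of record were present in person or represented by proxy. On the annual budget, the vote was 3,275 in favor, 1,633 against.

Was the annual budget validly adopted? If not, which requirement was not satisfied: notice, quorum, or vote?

Invalid — notice requirement not satisfied.

Notice: 18 days given; 20 required. Not satisfied.
Quorum: 30% of 16,317 = 4,895.10, rounded up to 4,896; 4,908 present. Satisfied.
Vote: requires two-thirds of those present (4,908); 2/3 of 4908 = 3272, so 3,272 needed; 3,275 in favor. Satisfied.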